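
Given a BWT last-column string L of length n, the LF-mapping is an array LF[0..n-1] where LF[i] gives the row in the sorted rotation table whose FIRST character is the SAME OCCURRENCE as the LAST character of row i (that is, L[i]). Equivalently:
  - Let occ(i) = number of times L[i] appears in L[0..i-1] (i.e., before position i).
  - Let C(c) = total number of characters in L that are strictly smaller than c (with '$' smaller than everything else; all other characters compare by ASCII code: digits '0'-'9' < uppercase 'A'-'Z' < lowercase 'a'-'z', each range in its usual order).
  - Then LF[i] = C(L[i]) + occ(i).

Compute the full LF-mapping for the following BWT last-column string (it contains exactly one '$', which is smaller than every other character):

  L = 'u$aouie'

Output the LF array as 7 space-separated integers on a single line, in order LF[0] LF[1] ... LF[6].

Char counts: '$':1, 'a':1, 'e':1, 'i':1, 'o':1, 'u':2
C (first-col start): C('$')=0, C('a')=1, C('e')=2, C('i')=3, C('o')=4, C('u')=5
L[0]='u': occ=0, LF[0]=C('u')+0=5+0=5
L[1]='$': occ=0, LF[1]=C('$')+0=0+0=0
L[2]='a': occ=0, LF[2]=C('a')+0=1+0=1
L[3]='o': occ=0, LF[3]=C('o')+0=4+0=4
L[4]='u': occ=1, LF[4]=C('u')+1=5+1=6
L[5]='i': occ=0, LF[5]=C('i')+0=3+0=3
L[6]='e': occ=0, LF[6]=C('e')+0=2+0=2

Answer: 5 0 1 4 6 3 2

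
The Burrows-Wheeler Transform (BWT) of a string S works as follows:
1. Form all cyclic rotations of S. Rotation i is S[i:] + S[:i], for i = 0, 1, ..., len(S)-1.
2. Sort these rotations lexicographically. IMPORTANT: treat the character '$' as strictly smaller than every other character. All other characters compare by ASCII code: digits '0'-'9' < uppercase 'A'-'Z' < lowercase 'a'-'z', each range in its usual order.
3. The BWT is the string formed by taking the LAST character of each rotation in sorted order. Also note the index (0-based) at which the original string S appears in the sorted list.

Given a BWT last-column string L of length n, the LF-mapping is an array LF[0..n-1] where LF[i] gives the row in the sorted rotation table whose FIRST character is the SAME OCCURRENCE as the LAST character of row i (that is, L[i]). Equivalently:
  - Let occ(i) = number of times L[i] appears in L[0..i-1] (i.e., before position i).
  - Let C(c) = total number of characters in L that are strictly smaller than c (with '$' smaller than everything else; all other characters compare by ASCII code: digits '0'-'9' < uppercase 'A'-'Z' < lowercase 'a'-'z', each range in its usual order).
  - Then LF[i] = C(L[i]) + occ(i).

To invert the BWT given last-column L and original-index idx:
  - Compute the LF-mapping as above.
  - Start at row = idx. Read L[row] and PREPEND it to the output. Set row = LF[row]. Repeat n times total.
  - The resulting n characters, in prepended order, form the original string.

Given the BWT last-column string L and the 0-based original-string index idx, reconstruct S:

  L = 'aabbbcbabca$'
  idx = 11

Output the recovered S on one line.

LF mapping: 1 2 5 6 7 10 8 3 9 11 4 0
Walk LF starting at row 11, prepending L[row]:
  step 1: row=11, L[11]='$', prepend. Next row=LF[11]=0
  step 2: row=0, L[0]='a', prepend. Next row=LF[0]=1
  step 3: row=1, L[1]='a', prepend. Next row=LF[1]=2
  step 4: row=2, L[2]='b', prepend. Next row=LF[2]=5
  step 5: row=5, L[5]='c', prepend. Next row=LF[5]=10
  step 6: row=10, L[10]='a', prepend. Next row=LF[10]=4
  step 7: row=4, L[4]='b', prepend. Next row=LF[4]=7
  step 8: row=7, L[7]='a', prepend. Next row=LF[7]=3
  step 9: row=3, L[3]='b', prepend. Next row=LF[3]=6
  step 10: row=6, L[6]='b', prepend. Next row=LF[6]=8
  step 11: row=8, L[8]='b', prepend. Next row=LF[8]=9
  step 12: row=9, L[9]='c', prepend. Next row=LF[9]=11
Reversed output: cbbbabacbaa$

Answer: cbbbabacbaa$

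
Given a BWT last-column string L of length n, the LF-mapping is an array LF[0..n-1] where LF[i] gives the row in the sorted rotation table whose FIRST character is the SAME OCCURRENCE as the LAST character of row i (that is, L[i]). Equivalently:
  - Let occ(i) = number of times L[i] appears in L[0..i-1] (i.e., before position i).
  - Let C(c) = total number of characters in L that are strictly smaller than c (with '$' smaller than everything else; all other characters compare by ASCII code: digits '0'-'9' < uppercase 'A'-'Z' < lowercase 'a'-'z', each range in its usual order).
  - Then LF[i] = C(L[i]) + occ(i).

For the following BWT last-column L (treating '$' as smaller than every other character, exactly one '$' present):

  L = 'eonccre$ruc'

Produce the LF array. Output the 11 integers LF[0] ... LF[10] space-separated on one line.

Answer: 4 7 6 1 2 8 5 0 9 10 3

Derivation:
Char counts: '$':1, 'c':3, 'e':2, 'n':1, 'o':1, 'r':2, 'u':1
C (first-col start): C('$')=0, C('c')=1, C('e')=4, C('n')=6, C('o')=7, C('r')=8, C('u')=10
L[0]='e': occ=0, LF[0]=C('e')+0=4+0=4
L[1]='o': occ=0, LF[1]=C('o')+0=7+0=7
L[2]='n': occ=0, LF[2]=C('n')+0=6+0=6
L[3]='c': occ=0, LF[3]=C('c')+0=1+0=1
L[4]='c': occ=1, LF[4]=C('c')+1=1+1=2
L[5]='r': occ=0, LF[5]=C('r')+0=8+0=8
L[6]='e': occ=1, LF[6]=C('e')+1=4+1=5
L[7]='$': occ=0, LF[7]=C('$')+0=0+0=0
L[8]='r': occ=1, LF[8]=C('r')+1=8+1=9
L[9]='u': occ=0, LF[9]=C('u')+0=10+0=10
L[10]='c': occ=2, LF[10]=C('c')+2=1+2=3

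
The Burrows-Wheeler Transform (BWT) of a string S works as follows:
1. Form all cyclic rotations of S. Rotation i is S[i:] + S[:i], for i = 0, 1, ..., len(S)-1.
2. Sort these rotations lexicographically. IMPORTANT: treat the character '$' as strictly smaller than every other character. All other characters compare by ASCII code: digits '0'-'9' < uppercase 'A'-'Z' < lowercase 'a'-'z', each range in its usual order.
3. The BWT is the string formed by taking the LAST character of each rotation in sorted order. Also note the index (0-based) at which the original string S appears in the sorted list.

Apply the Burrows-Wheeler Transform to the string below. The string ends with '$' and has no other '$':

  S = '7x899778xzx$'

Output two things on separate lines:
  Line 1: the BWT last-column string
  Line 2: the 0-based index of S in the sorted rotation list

All 12 rotations (rotation i = S[i:]+S[:i]):
  rot[0] = 7x899778xzx$
  rot[1] = x899778xzx$7
  rot[2] = 899778xzx$7x
  rot[3] = 99778xzx$7x8
  rot[4] = 9778xzx$7x89
  rot[5] = 778xzx$7x899
  rot[6] = 78xzx$7x8997
  rot[7] = 8xzx$7x89977
  rot[8] = xzx$7x899778
  rot[9] = zx$7x899778x
  rot[10] = x$7x899778xz
  rot[11] = $7x899778xzx
Sorted (with $ < everything):
  sorted[0] = $7x899778xzx  (last char: 'x')
  sorted[1] = 778xzx$7x899  (last char: '9')
  sorted[2] = 78xzx$7x8997  (last char: '7')
  sorted[3] = 7x899778xzx$  (last char: '$')
  sorted[4] = 899778xzx$7x  (last char: 'x')
  sorted[5] = 8xzx$7x89977  (last char: '7')
  sorted[6] = 9778xzx$7x89  (last char: '9')
  sorted[7] = 99778xzx$7x8  (last char: '8')
  sorted[8] = x$7x899778xz  (last char: 'z')
  sorted[9] = x899778xzx$7  (last char: '7')
  sorted[10] = xzx$7x899778  (last char: '8')
  sorted[11] = zx$7x899778x  (last char: 'x')
Last column: x97$x798z78x
Original string S is at sorted index 3

Answer: x97$x798z78x
3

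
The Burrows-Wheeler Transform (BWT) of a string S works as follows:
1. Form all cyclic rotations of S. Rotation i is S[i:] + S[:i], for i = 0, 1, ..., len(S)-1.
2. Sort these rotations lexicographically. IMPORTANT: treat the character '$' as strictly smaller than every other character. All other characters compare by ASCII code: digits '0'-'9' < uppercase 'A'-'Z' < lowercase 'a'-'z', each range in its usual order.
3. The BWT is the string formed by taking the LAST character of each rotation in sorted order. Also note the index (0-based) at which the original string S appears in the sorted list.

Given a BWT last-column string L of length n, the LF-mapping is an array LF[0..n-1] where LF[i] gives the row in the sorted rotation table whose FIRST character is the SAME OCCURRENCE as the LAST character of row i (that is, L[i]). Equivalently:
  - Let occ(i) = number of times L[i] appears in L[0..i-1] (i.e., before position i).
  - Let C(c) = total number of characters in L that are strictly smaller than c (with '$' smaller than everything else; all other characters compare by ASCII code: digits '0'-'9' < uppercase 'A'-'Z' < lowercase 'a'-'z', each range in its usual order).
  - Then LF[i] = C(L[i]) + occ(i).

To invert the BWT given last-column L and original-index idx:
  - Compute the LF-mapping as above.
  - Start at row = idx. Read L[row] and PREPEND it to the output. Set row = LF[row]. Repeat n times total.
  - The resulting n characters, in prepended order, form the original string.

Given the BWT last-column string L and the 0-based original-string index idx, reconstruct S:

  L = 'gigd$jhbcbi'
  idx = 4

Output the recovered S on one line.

LF mapping: 5 8 6 4 0 10 7 1 3 2 9
Walk LF starting at row 4, prepending L[row]:
  step 1: row=4, L[4]='$', prepend. Next row=LF[4]=0
  step 2: row=0, L[0]='g', prepend. Next row=LF[0]=5
  step 3: row=5, L[5]='j', prepend. Next row=LF[5]=10
  step 4: row=10, L[10]='i', prepend. Next row=LF[10]=9
  step 5: row=9, L[9]='b', prepend. Next row=LF[9]=2
  step 6: row=2, L[2]='g', prepend. Next row=LF[2]=6
  step 7: row=6, L[6]='h', prepend. Next row=LF[6]=7
  step 8: row=7, L[7]='b', prepend. Next row=LF[7]=1
  step 9: row=1, L[1]='i', prepend. Next row=LF[1]=8
  step 10: row=8, L[8]='c', prepend. Next row=LF[8]=3
  step 11: row=3, L[3]='d', prepend. Next row=LF[3]=4
Reversed output: dcibhgbijg$

Answer: dcibhgbijg$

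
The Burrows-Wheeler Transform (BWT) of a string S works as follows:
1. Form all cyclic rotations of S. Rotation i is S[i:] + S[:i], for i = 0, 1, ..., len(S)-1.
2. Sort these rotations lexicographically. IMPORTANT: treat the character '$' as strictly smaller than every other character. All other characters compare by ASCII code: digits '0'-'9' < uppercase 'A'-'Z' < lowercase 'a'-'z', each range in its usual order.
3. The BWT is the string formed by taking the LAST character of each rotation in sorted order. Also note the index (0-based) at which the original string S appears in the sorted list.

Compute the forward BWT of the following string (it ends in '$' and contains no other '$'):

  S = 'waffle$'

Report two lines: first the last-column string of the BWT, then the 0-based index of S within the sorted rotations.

All 7 rotations (rotation i = S[i:]+S[:i]):
  rot[0] = waffle$
  rot[1] = affle$w
  rot[2] = ffle$wa
  rot[3] = fle$waf
  rot[4] = le$waff
  rot[5] = e$waffl
  rot[6] = $waffle
Sorted (with $ < everything):
  sorted[0] = $waffle  (last char: 'e')
  sorted[1] = affle$w  (last char: 'w')
  sorted[2] = e$waffl  (last char: 'l')
  sorted[3] = ffle$wa  (last char: 'a')
  sorted[4] = fle$waf  (last char: 'f')
  sorted[5] = le$waff  (last char: 'f')
  sorted[6] = waffle$  (last char: '$')
Last column: ewlaff$
Original string S is at sorted index 6

Answer: ewlaff$
6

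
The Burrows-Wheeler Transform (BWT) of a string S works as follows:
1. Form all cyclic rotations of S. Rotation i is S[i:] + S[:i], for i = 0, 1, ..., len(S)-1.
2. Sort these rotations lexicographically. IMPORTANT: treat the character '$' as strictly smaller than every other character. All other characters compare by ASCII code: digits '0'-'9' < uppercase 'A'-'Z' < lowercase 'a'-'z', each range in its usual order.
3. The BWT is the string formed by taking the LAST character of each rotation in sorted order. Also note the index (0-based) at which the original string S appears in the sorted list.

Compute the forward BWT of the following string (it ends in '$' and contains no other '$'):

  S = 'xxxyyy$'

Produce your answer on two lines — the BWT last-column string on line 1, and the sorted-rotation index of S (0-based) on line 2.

Answer: y$xxyyx
1

Derivation:
All 7 rotations (rotation i = S[i:]+S[:i]):
  rot[0] = xxxyyy$
  rot[1] = xxyyy$x
  rot[2] = xyyy$xx
  rot[3] = yyy$xxx
  rot[4] = yy$xxxy
  rot[5] = y$xxxyy
  rot[6] = $xxxyyy
Sorted (with $ < everything):
  sorted[0] = $xxxyyy  (last char: 'y')
  sorted[1] = xxxyyy$  (last char: '$')
  sorted[2] = xxyyy$x  (last char: 'x')
  sorted[3] = xyyy$xx  (last char: 'x')
  sorted[4] = y$xxxyy  (last char: 'y')
  sorted[5] = yy$xxxy  (last char: 'y')
  sorted[6] = yyy$xxx  (last char: 'x')
Last column: y$xxyyx
Original string S is at sorted index 1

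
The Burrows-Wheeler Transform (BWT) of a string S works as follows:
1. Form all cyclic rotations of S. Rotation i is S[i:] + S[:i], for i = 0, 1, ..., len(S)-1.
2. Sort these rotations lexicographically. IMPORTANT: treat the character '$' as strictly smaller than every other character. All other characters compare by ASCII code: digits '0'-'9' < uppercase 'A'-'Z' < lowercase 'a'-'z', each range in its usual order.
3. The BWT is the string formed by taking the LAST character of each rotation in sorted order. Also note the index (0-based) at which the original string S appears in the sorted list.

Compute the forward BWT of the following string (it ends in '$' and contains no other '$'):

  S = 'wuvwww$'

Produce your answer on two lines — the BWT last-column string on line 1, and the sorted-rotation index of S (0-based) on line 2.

All 7 rotations (rotation i = S[i:]+S[:i]):
  rot[0] = wuvwww$
  rot[1] = uvwww$w
  rot[2] = vwww$wu
  rot[3] = www$wuv
  rot[4] = ww$wuvw
  rot[5] = w$wuvww
  rot[6] = $wuvwww
Sorted (with $ < everything):
  sorted[0] = $wuvwww  (last char: 'w')
  sorted[1] = uvwww$w  (last char: 'w')
  sorted[2] = vwww$wu  (last char: 'u')
  sorted[3] = w$wuvww  (last char: 'w')
  sorted[4] = wuvwww$  (last char: '$')
  sorted[5] = ww$wuvw  (last char: 'w')
  sorted[6] = www$wuv  (last char: 'v')
Last column: wwuw$wv
Original string S is at sorted index 4

Answer: wwuw$wv
4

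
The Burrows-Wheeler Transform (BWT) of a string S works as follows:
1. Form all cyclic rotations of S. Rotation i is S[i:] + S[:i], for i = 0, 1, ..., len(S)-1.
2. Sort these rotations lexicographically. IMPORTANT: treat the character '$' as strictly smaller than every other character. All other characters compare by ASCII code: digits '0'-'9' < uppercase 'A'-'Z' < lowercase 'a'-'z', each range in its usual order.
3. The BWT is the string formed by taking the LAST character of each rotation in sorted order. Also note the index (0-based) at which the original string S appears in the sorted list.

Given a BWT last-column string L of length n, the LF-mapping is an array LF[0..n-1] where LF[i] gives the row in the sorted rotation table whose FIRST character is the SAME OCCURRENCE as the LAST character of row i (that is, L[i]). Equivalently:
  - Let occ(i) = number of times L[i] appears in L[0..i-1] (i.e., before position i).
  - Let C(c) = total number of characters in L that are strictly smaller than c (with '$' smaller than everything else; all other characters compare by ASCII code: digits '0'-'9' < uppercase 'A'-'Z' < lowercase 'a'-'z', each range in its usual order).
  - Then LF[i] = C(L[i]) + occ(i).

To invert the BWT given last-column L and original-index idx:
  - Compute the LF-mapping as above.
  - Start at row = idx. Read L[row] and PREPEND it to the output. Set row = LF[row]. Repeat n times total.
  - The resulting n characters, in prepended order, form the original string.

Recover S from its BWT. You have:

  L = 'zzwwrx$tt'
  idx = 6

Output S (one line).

Answer: xwtzrwtz$

Derivation:
LF mapping: 7 8 4 5 1 6 0 2 3
Walk LF starting at row 6, prepending L[row]:
  step 1: row=6, L[6]='$', prepend. Next row=LF[6]=0
  step 2: row=0, L[0]='z', prepend. Next row=LF[0]=7
  step 3: row=7, L[7]='t', prepend. Next row=LF[7]=2
  step 4: row=2, L[2]='w', prepend. Next row=LF[2]=4
  step 5: row=4, L[4]='r', prepend. Next row=LF[4]=1
  step 6: row=1, L[1]='z', prepend. Next row=LF[1]=8
  step 7: row=8, L[8]='t', prepend. Next row=LF[8]=3
  step 8: row=3, L[3]='w', prepend. Next row=LF[3]=5
  step 9: row=5, L[5]='x', prepend. Next row=LF[5]=6
Reversed output: xwtzrwtz$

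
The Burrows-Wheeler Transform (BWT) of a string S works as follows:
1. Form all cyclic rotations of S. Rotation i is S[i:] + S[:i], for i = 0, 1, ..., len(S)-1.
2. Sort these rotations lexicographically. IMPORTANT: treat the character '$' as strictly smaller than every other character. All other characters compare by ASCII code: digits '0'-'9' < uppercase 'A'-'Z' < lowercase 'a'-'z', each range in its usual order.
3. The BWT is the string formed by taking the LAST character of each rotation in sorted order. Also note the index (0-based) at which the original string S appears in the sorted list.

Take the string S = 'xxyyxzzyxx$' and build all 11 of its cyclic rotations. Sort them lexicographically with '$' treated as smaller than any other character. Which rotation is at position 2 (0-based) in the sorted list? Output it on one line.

All 11 rotations (rotation i = S[i:]+S[:i]):
  rot[0] = xxyyxzzyxx$
  rot[1] = xyyxzzyxx$x
  rot[2] = yyxzzyxx$xx
  rot[3] = yxzzyxx$xxy
  rot[4] = xzzyxx$xxyy
  rot[5] = zzyxx$xxyyx
  rot[6] = zyxx$xxyyxz
  rot[7] = yxx$xxyyxzz
  rot[8] = xx$xxyyxzzy
  rot[9] = x$xxyyxzzyx
  rot[10] = $xxyyxzzyxx
Sorted (with $ < everything):
  sorted[0] = $xxyyxzzyxx
  sorted[1] = x$xxyyxzzyx
  sorted[2] = xx$xxyyxzzy
  sorted[3] = xxyyxzzyxx$
  sorted[4] = xyyxzzyxx$x
  sorted[5] = xzzyxx$xxyy
  sorted[6] = yxx$xxyyxzz
  sorted[7] = yxzzyxx$xxy
  sorted[8] = yyxzzyxx$xx
  sorted[9] = zyxx$xxyyxz
  sorted[10] = zzyxx$xxyyx
sorted[2] = xx$xxyyxzzy

Answer: xx$xxyyxzzy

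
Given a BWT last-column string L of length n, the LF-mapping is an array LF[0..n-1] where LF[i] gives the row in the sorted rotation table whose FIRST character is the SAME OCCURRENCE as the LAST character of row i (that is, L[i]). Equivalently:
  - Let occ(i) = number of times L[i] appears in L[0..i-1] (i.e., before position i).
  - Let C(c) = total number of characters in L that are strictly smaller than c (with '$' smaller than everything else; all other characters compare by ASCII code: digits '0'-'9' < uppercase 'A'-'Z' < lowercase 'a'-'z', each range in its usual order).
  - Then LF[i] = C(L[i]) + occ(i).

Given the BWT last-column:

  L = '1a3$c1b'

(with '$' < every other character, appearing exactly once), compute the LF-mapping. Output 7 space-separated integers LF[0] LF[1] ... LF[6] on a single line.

Char counts: '$':1, '1':2, '3':1, 'a':1, 'b':1, 'c':1
C (first-col start): C('$')=0, C('1')=1, C('3')=3, C('a')=4, C('b')=5, C('c')=6
L[0]='1': occ=0, LF[0]=C('1')+0=1+0=1
L[1]='a': occ=0, LF[1]=C('a')+0=4+0=4
L[2]='3': occ=0, LF[2]=C('3')+0=3+0=3
L[3]='$': occ=0, LF[3]=C('$')+0=0+0=0
L[4]='c': occ=0, LF[4]=C('c')+0=6+0=6
L[5]='1': occ=1, LF[5]=C('1')+1=1+1=2
L[6]='b': occ=0, LF[6]=C('b')+0=5+0=5

Answer: 1 4 3 0 6 2 5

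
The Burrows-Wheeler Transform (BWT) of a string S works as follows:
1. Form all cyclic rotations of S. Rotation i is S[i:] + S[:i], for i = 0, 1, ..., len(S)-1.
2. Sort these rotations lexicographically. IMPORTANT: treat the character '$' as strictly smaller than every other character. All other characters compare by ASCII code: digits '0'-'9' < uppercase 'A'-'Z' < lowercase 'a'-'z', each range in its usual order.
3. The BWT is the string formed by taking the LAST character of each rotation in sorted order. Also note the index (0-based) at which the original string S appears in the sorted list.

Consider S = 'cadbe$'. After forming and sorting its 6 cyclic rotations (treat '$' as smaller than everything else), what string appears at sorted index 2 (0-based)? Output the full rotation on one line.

All 6 rotations (rotation i = S[i:]+S[:i]):
  rot[0] = cadbe$
  rot[1] = adbe$c
  rot[2] = dbe$ca
  rot[3] = be$cad
  rot[4] = e$cadb
  rot[5] = $cadbe
Sorted (with $ < everything):
  sorted[0] = $cadbe
  sorted[1] = adbe$c
  sorted[2] = be$cad
  sorted[3] = cadbe$
  sorted[4] = dbe$ca
  sorted[5] = e$cadb
sorted[2] = be$cad

Answer: be$cad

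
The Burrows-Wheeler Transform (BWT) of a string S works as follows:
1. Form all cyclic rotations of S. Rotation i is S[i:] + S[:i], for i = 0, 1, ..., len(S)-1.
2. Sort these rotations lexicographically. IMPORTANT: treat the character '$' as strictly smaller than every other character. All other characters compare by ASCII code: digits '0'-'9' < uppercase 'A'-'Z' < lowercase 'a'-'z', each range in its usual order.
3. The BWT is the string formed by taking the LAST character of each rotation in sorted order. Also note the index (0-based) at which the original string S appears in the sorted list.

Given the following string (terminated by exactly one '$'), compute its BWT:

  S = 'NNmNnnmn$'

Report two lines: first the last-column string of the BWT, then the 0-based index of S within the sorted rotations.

Answer: n$NmNnmnN
1

Derivation:
All 9 rotations (rotation i = S[i:]+S[:i]):
  rot[0] = NNmNnnmn$
  rot[1] = NmNnnmn$N
  rot[2] = mNnnmn$NN
  rot[3] = Nnnmn$NNm
  rot[4] = nnmn$NNmN
  rot[5] = nmn$NNmNn
  rot[6] = mn$NNmNnn
  rot[7] = n$NNmNnnm
  rot[8] = $NNmNnnmn
Sorted (with $ < everything):
  sorted[0] = $NNmNnnmn  (last char: 'n')
  sorted[1] = NNmNnnmn$  (last char: '$')
  sorted[2] = NmNnnmn$N  (last char: 'N')
  sorted[3] = Nnnmn$NNm  (last char: 'm')
  sorted[4] = mNnnmn$NN  (last char: 'N')
  sorted[5] = mn$NNmNnn  (last char: 'n')
  sorted[6] = n$NNmNnnm  (last char: 'm')
  sorted[7] = nmn$NNmNn  (last char: 'n')
  sorted[8] = nnmn$NNmN  (last char: 'N')
Last column: n$NmNnmnN
Original string S is at sorted index 1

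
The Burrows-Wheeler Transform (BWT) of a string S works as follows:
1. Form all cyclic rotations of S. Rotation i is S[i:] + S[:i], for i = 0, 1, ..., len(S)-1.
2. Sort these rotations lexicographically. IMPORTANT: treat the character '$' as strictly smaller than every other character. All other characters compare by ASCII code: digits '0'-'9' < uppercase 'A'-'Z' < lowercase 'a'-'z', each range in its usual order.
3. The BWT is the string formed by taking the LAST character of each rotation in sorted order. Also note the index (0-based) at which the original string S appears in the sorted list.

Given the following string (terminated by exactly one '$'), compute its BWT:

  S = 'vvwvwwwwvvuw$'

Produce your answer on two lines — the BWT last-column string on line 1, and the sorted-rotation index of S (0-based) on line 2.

All 13 rotations (rotation i = S[i:]+S[:i]):
  rot[0] = vvwvwwwwvvuw$
  rot[1] = vwvwwwwvvuw$v
  rot[2] = wvwwwwvvuw$vv
  rot[3] = vwwwwvvuw$vvw
  rot[4] = wwwwvvuw$vvwv
  rot[5] = wwwvvuw$vvwvw
  rot[6] = wwvvuw$vvwvww
  rot[7] = wvvuw$vvwvwww
  rot[8] = vvuw$vvwvwwww
  rot[9] = vuw$vvwvwwwwv
  rot[10] = uw$vvwvwwwwvv
  rot[11] = w$vvwvwwwwvvu
  rot[12] = $vvwvwwwwvvuw
Sorted (with $ < everything):
  sorted[0] = $vvwvwwwwvvuw  (last char: 'w')
  sorted[1] = uw$vvwvwwwwvv  (last char: 'v')
  sorted[2] = vuw$vvwvwwwwv  (last char: 'v')
  sorted[3] = vvuw$vvwvwwww  (last char: 'w')
  sorted[4] = vvwvwwwwvvuw$  (last char: '$')
  sorted[5] = vwvwwwwvvuw$v  (last char: 'v')
  sorted[6] = vwwwwvvuw$vvw  (last char: 'w')
  sorted[7] = w$vvwvwwwwvvu  (last char: 'u')
  sorted[8] = wvvuw$vvwvwww  (last char: 'w')
  sorted[9] = wvwwwwvvuw$vv  (last char: 'v')
  sorted[10] = wwvvuw$vvwvww  (last char: 'w')
  sorted[11] = wwwvvuw$vvwvw  (last char: 'w')
  sorted[12] = wwwwvvuw$vvwv  (last char: 'v')
Last column: wvvw$vwuwvwwv
Original string S is at sorted index 4

Answer: wvvw$vwuwvwwv
4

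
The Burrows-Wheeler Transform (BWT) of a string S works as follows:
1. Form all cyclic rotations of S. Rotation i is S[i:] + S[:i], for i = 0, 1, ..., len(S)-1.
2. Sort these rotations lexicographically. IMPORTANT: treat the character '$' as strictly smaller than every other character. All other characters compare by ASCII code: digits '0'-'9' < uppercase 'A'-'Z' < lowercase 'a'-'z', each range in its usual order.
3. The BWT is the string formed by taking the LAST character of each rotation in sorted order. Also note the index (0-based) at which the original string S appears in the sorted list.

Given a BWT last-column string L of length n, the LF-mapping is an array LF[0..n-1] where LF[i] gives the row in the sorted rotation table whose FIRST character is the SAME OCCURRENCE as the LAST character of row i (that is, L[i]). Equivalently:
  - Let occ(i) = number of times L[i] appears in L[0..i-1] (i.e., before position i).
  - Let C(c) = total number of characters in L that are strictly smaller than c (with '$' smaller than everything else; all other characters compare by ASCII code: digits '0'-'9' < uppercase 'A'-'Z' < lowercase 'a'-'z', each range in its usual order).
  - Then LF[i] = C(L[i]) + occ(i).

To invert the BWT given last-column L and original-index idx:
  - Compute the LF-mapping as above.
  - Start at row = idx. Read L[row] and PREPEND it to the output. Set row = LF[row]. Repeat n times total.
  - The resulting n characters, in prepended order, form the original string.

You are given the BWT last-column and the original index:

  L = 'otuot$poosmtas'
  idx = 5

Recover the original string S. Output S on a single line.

Answer: opossumtattoo$

Derivation:
LF mapping: 3 10 13 4 11 0 7 5 6 8 2 12 1 9
Walk LF starting at row 5, prepending L[row]:
  step 1: row=5, L[5]='$', prepend. Next row=LF[5]=0
  step 2: row=0, L[0]='o', prepend. Next row=LF[0]=3
  step 3: row=3, L[3]='o', prepend. Next row=LF[3]=4
  step 4: row=4, L[4]='t', prepend. Next row=LF[4]=11
  step 5: row=11, L[11]='t', prepend. Next row=LF[11]=12
  step 6: row=12, L[12]='a', prepend. Next row=LF[12]=1
  step 7: row=1, L[1]='t', prepend. Next row=LF[1]=10
  step 8: row=10, L[10]='m', prepend. Next row=LF[10]=2
  step 9: row=2, L[2]='u', prepend. Next row=LF[2]=13
  step 10: row=13, L[13]='s', prepend. Next row=LF[13]=9
  step 11: row=9, L[9]='s', prepend. Next row=LF[9]=8
  step 12: row=8, L[8]='o', prepend. Next row=LF[8]=6
  step 13: row=6, L[6]='p', prepend. Next row=LF[6]=7
  step 14: row=7, L[7]='o', prepend. Next row=LF[7]=5
Reversed output: opossumtattoo$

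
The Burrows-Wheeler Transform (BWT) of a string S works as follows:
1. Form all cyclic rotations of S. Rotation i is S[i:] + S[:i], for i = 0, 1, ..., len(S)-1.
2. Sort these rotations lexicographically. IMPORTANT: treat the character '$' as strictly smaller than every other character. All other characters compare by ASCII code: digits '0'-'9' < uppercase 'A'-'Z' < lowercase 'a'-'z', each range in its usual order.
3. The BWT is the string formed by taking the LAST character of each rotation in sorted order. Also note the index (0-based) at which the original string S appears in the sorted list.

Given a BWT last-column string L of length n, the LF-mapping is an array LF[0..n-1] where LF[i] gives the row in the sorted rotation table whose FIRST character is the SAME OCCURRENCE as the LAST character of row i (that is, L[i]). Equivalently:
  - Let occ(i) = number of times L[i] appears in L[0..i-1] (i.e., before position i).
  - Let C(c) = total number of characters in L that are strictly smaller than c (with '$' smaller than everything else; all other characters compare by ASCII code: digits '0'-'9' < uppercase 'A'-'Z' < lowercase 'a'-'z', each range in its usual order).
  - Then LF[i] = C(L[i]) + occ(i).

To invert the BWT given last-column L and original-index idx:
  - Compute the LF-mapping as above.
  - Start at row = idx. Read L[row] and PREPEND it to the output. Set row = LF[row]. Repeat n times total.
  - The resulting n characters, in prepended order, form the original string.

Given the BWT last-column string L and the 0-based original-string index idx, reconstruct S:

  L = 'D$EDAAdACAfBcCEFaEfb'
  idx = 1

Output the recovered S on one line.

Answer: AADACFbffEABEacEdCD$

Derivation:
LF mapping: 8 0 10 9 1 2 17 3 6 4 18 5 16 7 11 13 14 12 19 15
Walk LF starting at row 1, prepending L[row]:
  step 1: row=1, L[1]='$', prepend. Next row=LF[1]=0
  step 2: row=0, L[0]='D', prepend. Next row=LF[0]=8
  step 3: row=8, L[8]='C', prepend. Next row=LF[8]=6
  step 4: row=6, L[6]='d', prepend. Next row=LF[6]=17
  step 5: row=17, L[17]='E', prepend. Next row=LF[17]=12
  step 6: row=12, L[12]='c', prepend. Next row=LF[12]=16
  step 7: row=16, L[16]='a', prepend. Next row=LF[16]=14
  step 8: row=14, L[14]='E', prepend. Next row=LF[14]=11
  step 9: row=11, L[11]='B', prepend. Next row=LF[11]=5
  step 10: row=5, L[5]='A', prepend. Next row=LF[5]=2
  step 11: row=2, L[2]='E', prepend. Next row=LF[2]=10
  step 12: row=10, L[10]='f', prepend. Next row=LF[10]=18
  step 13: row=18, L[18]='f', prepend. Next row=LF[18]=19
  step 14: row=19, L[19]='b', prepend. Next row=LF[19]=15
  step 15: row=15, L[15]='F', prepend. Next row=LF[15]=13
  step 16: row=13, L[13]='C', prepend. Next row=LF[13]=7
  step 17: row=7, L[7]='A', prepend. Next row=LF[7]=3
  step 18: row=3, L[3]='D', prepend. Next row=LF[3]=9
  step 19: row=9, L[9]='A', prepend. Next row=LF[9]=4
  step 20: row=4, L[4]='A', prepend. Next row=LF[4]=1
Reversed output: AADACFbffEABEacEdCD$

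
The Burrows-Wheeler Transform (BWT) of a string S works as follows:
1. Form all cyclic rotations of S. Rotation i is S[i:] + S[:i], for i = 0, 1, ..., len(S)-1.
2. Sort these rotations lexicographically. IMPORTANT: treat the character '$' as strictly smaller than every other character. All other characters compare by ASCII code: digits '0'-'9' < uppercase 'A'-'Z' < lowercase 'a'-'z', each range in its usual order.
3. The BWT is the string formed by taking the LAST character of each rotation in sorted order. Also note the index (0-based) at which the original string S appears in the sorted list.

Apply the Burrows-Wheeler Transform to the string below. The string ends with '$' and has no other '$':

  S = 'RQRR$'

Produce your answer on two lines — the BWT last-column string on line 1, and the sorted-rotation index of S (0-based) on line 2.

Answer: RRR$Q
3

Derivation:
All 5 rotations (rotation i = S[i:]+S[:i]):
  rot[0] = RQRR$
  rot[1] = QRR$R
  rot[2] = RR$RQ
  rot[3] = R$RQR
  rot[4] = $RQRR
Sorted (with $ < everything):
  sorted[0] = $RQRR  (last char: 'R')
  sorted[1] = QRR$R  (last char: 'R')
  sorted[2] = R$RQR  (last char: 'R')
  sorted[3] = RQRR$  (last char: '$')
  sorted[4] = RR$RQ  (last char: 'Q')
Last column: RRR$Q
Original string S is at sorted index 3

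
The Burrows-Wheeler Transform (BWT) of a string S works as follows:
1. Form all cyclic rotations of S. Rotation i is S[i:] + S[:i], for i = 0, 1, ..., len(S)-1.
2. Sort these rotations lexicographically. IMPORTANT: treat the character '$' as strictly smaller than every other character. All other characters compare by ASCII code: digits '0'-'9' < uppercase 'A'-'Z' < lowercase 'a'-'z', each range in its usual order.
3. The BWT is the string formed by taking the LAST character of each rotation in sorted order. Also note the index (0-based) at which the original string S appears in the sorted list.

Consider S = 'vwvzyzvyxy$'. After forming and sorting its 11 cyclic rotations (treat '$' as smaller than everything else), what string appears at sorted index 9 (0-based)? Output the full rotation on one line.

Answer: zvyxy$vwvzy

Derivation:
All 11 rotations (rotation i = S[i:]+S[:i]):
  rot[0] = vwvzyzvyxy$
  rot[1] = wvzyzvyxy$v
  rot[2] = vzyzvyxy$vw
  rot[3] = zyzvyxy$vwv
  rot[4] = yzvyxy$vwvz
  rot[5] = zvyxy$vwvzy
  rot[6] = vyxy$vwvzyz
  rot[7] = yxy$vwvzyzv
  rot[8] = xy$vwvzyzvy
  rot[9] = y$vwvzyzvyx
  rot[10] = $vwvzyzvyxy
Sorted (with $ < everything):
  sorted[0] = $vwvzyzvyxy
  sorted[1] = vwvzyzvyxy$
  sorted[2] = vyxy$vwvzyz
  sorted[3] = vzyzvyxy$vw
  sorted[4] = wvzyzvyxy$v
  sorted[5] = xy$vwvzyzvy
  sorted[6] = y$vwvzyzvyx
  sorted[7] = yxy$vwvzyzv
  sorted[8] = yzvyxy$vwvz
  sorted[9] = zvyxy$vwvzy
  sorted[10] = zyzvyxy$vwv
sorted[9] = zvyxy$vwvzy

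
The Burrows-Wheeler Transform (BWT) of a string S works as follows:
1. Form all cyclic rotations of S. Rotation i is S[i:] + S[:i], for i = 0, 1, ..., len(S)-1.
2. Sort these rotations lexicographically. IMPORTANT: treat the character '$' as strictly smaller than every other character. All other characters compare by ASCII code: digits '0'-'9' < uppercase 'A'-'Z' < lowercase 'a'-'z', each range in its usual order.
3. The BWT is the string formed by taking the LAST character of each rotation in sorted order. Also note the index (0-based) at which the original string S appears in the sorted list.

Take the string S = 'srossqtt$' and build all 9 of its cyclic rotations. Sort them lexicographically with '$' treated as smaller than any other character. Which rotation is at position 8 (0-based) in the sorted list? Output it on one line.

All 9 rotations (rotation i = S[i:]+S[:i]):
  rot[0] = srossqtt$
  rot[1] = rossqtt$s
  rot[2] = ossqtt$sr
  rot[3] = ssqtt$sro
  rot[4] = sqtt$sros
  rot[5] = qtt$sross
  rot[6] = tt$srossq
  rot[7] = t$srossqt
  rot[8] = $srossqtt
Sorted (with $ < everything):
  sorted[0] = $srossqtt
  sorted[1] = ossqtt$sr
  sorted[2] = qtt$sross
  sorted[3] = rossqtt$s
  sorted[4] = sqtt$sros
  sorted[5] = srossqtt$
  sorted[6] = ssqtt$sro
  sorted[7] = t$srossqt
  sorted[8] = tt$srossq
sorted[8] = tt$srossq

Answer: tt$srossq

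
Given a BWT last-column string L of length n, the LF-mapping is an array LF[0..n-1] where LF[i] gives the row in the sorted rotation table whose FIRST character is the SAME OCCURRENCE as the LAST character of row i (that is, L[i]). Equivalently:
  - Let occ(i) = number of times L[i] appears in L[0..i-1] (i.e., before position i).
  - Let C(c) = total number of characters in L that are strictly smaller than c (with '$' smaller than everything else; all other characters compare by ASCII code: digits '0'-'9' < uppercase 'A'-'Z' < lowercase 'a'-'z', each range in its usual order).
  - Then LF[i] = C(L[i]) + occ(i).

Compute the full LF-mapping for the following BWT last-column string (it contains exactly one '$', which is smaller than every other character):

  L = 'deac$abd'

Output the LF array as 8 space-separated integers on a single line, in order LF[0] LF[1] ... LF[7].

Char counts: '$':1, 'a':2, 'b':1, 'c':1, 'd':2, 'e':1
C (first-col start): C('$')=0, C('a')=1, C('b')=3, C('c')=4, C('d')=5, C('e')=7
L[0]='d': occ=0, LF[0]=C('d')+0=5+0=5
L[1]='e': occ=0, LF[1]=C('e')+0=7+0=7
L[2]='a': occ=0, LF[2]=C('a')+0=1+0=1
L[3]='c': occ=0, LF[3]=C('c')+0=4+0=4
L[4]='$': occ=0, LF[4]=C('$')+0=0+0=0
L[5]='a': occ=1, LF[5]=C('a')+1=1+1=2
L[6]='b': occ=0, LF[6]=C('b')+0=3+0=3
L[7]='d': occ=1, LF[7]=C('d')+1=5+1=6

Answer: 5 7 1 4 0 2 3 6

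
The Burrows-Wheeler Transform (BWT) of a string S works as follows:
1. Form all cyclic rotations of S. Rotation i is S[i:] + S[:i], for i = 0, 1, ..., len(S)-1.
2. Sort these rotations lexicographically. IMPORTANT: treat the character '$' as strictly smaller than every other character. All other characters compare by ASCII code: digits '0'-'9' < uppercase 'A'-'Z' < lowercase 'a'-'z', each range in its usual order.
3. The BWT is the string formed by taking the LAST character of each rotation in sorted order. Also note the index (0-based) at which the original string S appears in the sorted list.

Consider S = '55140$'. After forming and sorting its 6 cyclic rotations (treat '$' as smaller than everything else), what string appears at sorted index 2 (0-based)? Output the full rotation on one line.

Answer: 140$55

Derivation:
All 6 rotations (rotation i = S[i:]+S[:i]):
  rot[0] = 55140$
  rot[1] = 5140$5
  rot[2] = 140$55
  rot[3] = 40$551
  rot[4] = 0$5514
  rot[5] = $55140
Sorted (with $ < everything):
  sorted[0] = $55140
  sorted[1] = 0$5514
  sorted[2] = 140$55
  sorted[3] = 40$551
  sorted[4] = 5140$5
  sorted[5] = 55140$
sorted[2] = 140$55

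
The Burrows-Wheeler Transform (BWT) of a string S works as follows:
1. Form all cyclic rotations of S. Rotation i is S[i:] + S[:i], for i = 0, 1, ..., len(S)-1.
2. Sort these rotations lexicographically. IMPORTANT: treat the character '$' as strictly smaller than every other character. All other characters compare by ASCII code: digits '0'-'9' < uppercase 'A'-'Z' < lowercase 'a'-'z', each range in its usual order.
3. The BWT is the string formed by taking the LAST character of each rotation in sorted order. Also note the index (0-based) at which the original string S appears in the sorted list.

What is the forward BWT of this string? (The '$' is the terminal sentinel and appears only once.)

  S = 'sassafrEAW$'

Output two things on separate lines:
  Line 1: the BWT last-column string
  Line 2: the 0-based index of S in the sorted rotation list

Answer: WErAssafs$a
9

Derivation:
All 11 rotations (rotation i = S[i:]+S[:i]):
  rot[0] = sassafrEAW$
  rot[1] = assafrEAW$s
  rot[2] = ssafrEAW$sa
  rot[3] = safrEAW$sas
  rot[4] = afrEAW$sass
  rot[5] = frEAW$sassa
  rot[6] = rEAW$sassaf
  rot[7] = EAW$sassafr
  rot[8] = AW$sassafrE
  rot[9] = W$sassafrEA
  rot[10] = $sassafrEAW
Sorted (with $ < everything):
  sorted[0] = $sassafrEAW  (last char: 'W')
  sorted[1] = AW$sassafrE  (last char: 'E')
  sorted[2] = EAW$sassafr  (last char: 'r')
  sorted[3] = W$sassafrEA  (last char: 'A')
  sorted[4] = afrEAW$sass  (last char: 's')
  sorted[5] = assafrEAW$s  (last char: 's')
  sorted[6] = frEAW$sassa  (last char: 'a')
  sorted[7] = rEAW$sassaf  (last char: 'f')
  sorted[8] = safrEAW$sas  (last char: 's')
  sorted[9] = sassafrEAW$  (last char: '$')
  sorted[10] = ssafrEAW$sa  (last char: 'a')
Last column: WErAssafs$a
Original string S is at sorted index 9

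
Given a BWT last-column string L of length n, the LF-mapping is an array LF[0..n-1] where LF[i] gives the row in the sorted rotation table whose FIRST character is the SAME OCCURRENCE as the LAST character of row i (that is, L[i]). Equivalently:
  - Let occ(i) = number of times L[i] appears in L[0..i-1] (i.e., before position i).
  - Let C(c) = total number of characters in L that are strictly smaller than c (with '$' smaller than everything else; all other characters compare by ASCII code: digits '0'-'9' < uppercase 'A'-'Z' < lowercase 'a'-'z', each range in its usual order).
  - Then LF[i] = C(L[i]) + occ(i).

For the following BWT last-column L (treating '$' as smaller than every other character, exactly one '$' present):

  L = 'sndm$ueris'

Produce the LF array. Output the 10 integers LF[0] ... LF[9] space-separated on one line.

Char counts: '$':1, 'd':1, 'e':1, 'i':1, 'm':1, 'n':1, 'r':1, 's':2, 'u':1
C (first-col start): C('$')=0, C('d')=1, C('e')=2, C('i')=3, C('m')=4, C('n')=5, C('r')=6, C('s')=7, C('u')=9
L[0]='s': occ=0, LF[0]=C('s')+0=7+0=7
L[1]='n': occ=0, LF[1]=C('n')+0=5+0=5
L[2]='d': occ=0, LF[2]=C('d')+0=1+0=1
L[3]='m': occ=0, LF[3]=C('m')+0=4+0=4
L[4]='$': occ=0, LF[4]=C('$')+0=0+0=0
L[5]='u': occ=0, LF[5]=C('u')+0=9+0=9
L[6]='e': occ=0, LF[6]=C('e')+0=2+0=2
L[7]='r': occ=0, LF[7]=C('r')+0=6+0=6
L[8]='i': occ=0, LF[8]=C('i')+0=3+0=3
L[9]='s': occ=1, LF[9]=C('s')+1=7+1=8

Answer: 7 5 1 4 0 9 2 6 3 8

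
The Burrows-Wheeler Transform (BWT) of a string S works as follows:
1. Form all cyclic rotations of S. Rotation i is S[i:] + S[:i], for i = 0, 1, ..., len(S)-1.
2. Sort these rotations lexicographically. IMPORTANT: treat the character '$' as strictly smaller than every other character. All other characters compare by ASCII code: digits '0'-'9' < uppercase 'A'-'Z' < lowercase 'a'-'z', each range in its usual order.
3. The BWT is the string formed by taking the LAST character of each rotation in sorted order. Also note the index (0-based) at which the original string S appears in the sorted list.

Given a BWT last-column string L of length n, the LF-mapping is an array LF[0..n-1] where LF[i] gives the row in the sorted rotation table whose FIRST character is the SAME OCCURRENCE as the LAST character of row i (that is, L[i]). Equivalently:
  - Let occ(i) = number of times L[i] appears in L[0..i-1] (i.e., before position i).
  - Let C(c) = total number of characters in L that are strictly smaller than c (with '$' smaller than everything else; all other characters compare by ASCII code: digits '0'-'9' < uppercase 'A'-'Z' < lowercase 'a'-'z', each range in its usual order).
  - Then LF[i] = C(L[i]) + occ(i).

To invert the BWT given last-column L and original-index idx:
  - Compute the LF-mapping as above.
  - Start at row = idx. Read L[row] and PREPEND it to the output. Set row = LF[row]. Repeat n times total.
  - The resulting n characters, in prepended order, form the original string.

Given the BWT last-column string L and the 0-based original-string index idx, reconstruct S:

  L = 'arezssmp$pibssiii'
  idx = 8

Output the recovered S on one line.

LF mapping: 1 11 3 16 12 13 8 9 0 10 4 2 14 15 5 6 7
Walk LF starting at row 8, prepending L[row]:
  step 1: row=8, L[8]='$', prepend. Next row=LF[8]=0
  step 2: row=0, L[0]='a', prepend. Next row=LF[0]=1
  step 3: row=1, L[1]='r', prepend. Next row=LF[1]=11
  step 4: row=11, L[11]='b', prepend. Next row=LF[11]=2
  step 5: row=2, L[2]='e', prepend. Next row=LF[2]=3
  step 6: row=3, L[3]='z', prepend. Next row=LF[3]=16
  step 7: row=16, L[16]='i', prepend. Next row=LF[16]=7
  step 8: row=7, L[7]='p', prepend. Next row=LF[7]=9
  step 9: row=9, L[9]='p', prepend. Next row=LF[9]=10
  step 10: row=10, L[10]='i', prepend. Next row=LF[10]=4
  step 11: row=4, L[4]='s', prepend. Next row=LF[4]=12
  step 12: row=12, L[12]='s', prepend. Next row=LF[12]=14
  step 13: row=14, L[14]='i', prepend. Next row=LF[14]=5
  step 14: row=5, L[5]='s', prepend. Next row=LF[5]=13
  step 15: row=13, L[13]='s', prepend. Next row=LF[13]=15
  step 16: row=15, L[15]='i', prepend. Next row=LF[15]=6
  step 17: row=6, L[6]='m', prepend. Next row=LF[6]=8
Reversed output: mississippizebra$

Answer: mississippizebra$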